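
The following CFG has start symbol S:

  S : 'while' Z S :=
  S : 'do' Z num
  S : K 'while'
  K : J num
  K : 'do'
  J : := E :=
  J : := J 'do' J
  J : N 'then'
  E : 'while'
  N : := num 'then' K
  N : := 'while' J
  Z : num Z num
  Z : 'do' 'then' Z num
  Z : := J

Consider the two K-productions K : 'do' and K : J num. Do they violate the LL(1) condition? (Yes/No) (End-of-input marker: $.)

FIRST('do') = { 'do' } and FIRST(J num) = { := }.
The FIRST sets are disjoint and neither alternative is nullable — no conflict.

No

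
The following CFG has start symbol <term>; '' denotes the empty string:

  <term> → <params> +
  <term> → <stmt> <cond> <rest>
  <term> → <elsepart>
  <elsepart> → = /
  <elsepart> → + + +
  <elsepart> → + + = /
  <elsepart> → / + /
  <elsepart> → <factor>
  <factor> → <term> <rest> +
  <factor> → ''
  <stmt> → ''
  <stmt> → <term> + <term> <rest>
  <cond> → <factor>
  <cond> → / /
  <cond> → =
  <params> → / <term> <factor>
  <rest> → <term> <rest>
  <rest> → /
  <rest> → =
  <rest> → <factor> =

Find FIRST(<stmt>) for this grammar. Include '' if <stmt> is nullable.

<stmt> → '' contributes ''.
From <stmt> → <term> + <term> <rest>: <term> nullable, take FIRST(<term>) ∪ {+} = { +, /, = }.
Union: FIRST(<stmt>) = { +, /, =, '' }.

{ +, /, =, '' }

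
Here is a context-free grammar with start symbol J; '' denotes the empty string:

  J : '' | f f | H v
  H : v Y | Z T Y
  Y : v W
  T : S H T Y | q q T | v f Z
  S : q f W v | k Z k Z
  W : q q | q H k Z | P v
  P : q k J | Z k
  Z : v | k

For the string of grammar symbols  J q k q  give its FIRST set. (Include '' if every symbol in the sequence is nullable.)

Add FIRST(J)\{''} = { f, k, v }; J is nullable, continue.
q is a terminal; add {q} and stop.

{ f, k, q, v }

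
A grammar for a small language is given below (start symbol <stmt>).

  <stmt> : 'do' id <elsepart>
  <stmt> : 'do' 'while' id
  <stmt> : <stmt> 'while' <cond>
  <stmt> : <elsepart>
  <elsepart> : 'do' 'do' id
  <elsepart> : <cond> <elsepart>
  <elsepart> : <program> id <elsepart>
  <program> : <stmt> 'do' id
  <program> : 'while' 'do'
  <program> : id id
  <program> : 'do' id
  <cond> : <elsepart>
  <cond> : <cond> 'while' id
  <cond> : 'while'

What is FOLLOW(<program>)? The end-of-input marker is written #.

In <elsepart> : <program> id <elsepart>: add FIRST(id <elsepart>) = { id }.
Union: FOLLOW(<program>) = { id }.

{ id }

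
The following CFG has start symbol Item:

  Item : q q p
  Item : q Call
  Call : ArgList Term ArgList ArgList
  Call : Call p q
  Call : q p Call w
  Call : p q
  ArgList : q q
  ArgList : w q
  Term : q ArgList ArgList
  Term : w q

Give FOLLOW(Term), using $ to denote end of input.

{ q, w }

In Call : ArgList Term ArgList ArgList: add FIRST(ArgList ArgList) = { q, w }.
Union: FOLLOW(Term) = { q, w }.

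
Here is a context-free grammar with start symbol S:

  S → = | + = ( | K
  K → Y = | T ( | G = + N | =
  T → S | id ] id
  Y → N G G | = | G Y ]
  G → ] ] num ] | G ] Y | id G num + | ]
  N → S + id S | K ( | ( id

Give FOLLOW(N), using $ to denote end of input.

In K → G = + N: N is at the end, add FOLLOW(K) = { $, (, +, ], id }.
In Y → N G G: add FIRST(G G) = { ], id }.
Union: FOLLOW(N) = { $, (, +, ], id }.

{ $, (, +, ], id }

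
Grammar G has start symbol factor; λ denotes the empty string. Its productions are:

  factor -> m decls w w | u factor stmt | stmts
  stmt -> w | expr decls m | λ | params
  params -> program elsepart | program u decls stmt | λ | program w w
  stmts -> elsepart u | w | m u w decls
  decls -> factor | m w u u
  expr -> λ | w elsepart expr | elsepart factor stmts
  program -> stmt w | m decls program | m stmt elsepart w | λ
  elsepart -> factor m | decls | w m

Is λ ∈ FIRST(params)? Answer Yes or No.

Yes

params has an λ-production, so params ⇒ λ.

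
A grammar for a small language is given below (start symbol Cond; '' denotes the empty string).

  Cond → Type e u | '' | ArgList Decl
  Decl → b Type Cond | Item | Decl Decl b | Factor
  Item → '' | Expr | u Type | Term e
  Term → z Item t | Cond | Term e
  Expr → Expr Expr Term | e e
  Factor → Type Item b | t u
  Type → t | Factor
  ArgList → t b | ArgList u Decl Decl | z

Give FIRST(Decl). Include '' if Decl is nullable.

{ b, e, t, u, z, '' }

Decl → b Type Cond contributes {b}.
From Decl → Item: add FIRST(Item) = { e, t, u, z, '' } (including '' since Item is nullable).
From Decl → Decl Decl b: Decl, Decl nullable, take FIRST(Decl) ∪ FIRST(Decl) ∪ {b} = { b, e, t, u, z }.
From Decl → Factor: add FIRST(Factor) = { t }.
Union: FIRST(Decl) = { b, e, t, u, z, '' }.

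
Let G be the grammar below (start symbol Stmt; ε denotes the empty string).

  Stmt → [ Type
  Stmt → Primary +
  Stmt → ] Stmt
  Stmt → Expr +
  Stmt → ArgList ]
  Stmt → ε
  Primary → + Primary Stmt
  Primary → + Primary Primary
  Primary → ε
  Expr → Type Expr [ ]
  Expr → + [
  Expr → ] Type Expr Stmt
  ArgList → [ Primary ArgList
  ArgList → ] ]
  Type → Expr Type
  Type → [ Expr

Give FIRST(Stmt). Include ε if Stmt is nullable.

Stmt → [ Type contributes {[}.
From Stmt → Primary +: Primary nullable, take FIRST(Primary) ∪ {+} = { + }.
Stmt → ] Stmt contributes {]}.
From Stmt → Expr +: add FIRST(Expr) = { +, [, ] }.
From Stmt → ArgList ]: add FIRST(ArgList) = { [, ] }.
Stmt → ε contributes ε.
Union: FIRST(Stmt) = { +, [, ], ε }.

{ +, [, ], ε }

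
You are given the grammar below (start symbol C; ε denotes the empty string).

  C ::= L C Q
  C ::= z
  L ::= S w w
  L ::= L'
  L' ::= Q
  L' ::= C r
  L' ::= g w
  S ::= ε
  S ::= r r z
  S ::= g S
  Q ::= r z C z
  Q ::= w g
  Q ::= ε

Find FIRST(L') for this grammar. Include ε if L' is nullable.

From L' ::= Q: add FIRST(Q) = { r, w, ε } (including ε since Q is nullable).
From L' ::= C r: add FIRST(C) = { g, r, w, z }.
L' ::= g w contributes {g}.
Union: FIRST(L') = { g, r, w, z, ε }.

{ g, r, w, z, ε }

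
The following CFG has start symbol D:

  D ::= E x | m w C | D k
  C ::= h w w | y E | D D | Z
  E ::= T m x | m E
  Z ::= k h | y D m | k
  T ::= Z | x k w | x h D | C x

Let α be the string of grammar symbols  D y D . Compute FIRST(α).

Add FIRST(D) = { h, k, m, x, y }; D is not nullable, stop.

{ h, k, m, x, y }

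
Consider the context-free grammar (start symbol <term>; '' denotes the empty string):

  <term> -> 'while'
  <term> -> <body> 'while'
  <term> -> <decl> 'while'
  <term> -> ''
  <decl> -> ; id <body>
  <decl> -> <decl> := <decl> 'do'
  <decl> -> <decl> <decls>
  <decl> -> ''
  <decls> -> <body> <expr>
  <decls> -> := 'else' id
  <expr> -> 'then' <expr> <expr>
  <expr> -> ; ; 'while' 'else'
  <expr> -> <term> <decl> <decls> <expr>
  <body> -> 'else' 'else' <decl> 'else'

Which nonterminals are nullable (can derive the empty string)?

Directly nullable (have an ''-production): <term>, <decl>.
No other nonterminal has a production whose RHS symbols are all nullable.

{ <decl>, <term> }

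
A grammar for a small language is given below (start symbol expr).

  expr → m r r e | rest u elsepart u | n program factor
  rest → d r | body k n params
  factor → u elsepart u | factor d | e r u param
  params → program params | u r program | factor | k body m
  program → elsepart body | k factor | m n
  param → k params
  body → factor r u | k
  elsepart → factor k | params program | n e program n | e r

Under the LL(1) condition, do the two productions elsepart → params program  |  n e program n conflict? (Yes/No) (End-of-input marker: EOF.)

Yes

FIRST(params program) = { e, k, m, n, u } and FIRST(n e program n) = { n }.
Both contain n, so the two alternatives are not disjoint — LL(1) conflict.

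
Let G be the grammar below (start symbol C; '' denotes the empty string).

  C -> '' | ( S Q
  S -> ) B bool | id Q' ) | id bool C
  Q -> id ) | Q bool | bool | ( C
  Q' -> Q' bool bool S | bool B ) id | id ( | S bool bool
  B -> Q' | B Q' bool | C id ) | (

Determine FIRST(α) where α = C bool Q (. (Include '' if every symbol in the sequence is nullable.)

Add FIRST(C)\{''} = { ( }; C is nullable, continue.
bool is a terminal; add {bool} and stop.

{ (, bool }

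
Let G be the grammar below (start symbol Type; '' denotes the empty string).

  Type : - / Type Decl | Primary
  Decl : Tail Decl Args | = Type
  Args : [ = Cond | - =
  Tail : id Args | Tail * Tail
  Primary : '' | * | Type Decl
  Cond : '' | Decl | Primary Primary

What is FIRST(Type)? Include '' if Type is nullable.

{ *, -, =, id, '' }

Type : - / Type Decl contributes {-}.
From Type : Primary: add FIRST(Primary) = { *, -, =, id, '' } (including '' since Primary is nullable).
Union: FIRST(Type) = { *, -, =, id, '' }.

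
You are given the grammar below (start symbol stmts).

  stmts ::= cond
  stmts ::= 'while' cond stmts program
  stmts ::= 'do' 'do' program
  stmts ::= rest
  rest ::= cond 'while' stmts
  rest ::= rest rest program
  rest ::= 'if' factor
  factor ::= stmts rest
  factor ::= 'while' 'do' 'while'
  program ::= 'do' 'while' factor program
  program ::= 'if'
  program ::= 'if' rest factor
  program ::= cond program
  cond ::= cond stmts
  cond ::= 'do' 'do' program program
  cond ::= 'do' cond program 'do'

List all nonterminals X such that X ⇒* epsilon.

{ } (none)

No nonterminal has an empty production or an RHS whose symbols are all nullable.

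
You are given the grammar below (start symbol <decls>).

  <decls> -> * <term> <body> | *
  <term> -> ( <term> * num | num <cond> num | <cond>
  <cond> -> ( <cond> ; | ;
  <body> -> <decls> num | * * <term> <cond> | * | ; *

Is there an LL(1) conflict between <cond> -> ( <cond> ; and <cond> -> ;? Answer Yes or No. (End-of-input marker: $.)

No

FIRST(( <cond> ;) = { ( } and FIRST(;) = { ; }.
The FIRST sets are disjoint and neither alternative is nullable — no conflict.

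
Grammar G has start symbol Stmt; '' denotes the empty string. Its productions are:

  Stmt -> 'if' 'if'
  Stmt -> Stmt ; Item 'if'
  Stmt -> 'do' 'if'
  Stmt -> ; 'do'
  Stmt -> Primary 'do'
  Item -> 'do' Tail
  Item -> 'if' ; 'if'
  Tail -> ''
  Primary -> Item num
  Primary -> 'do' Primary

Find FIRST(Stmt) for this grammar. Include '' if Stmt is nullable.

{ 'do', 'if', ; }

Stmt -> 'if' 'if' contributes {'if'}.
From Stmt -> Stmt ; Item 'if': add FIRST(Stmt) = { 'do', 'if', ; }.
Stmt -> 'do' 'if' contributes {'do'}.
Stmt -> ; 'do' contributes {;}.
From Stmt -> Primary 'do': add FIRST(Primary) = { 'do', 'if' }.
Union: FIRST(Stmt) = { 'do', 'if', ; }.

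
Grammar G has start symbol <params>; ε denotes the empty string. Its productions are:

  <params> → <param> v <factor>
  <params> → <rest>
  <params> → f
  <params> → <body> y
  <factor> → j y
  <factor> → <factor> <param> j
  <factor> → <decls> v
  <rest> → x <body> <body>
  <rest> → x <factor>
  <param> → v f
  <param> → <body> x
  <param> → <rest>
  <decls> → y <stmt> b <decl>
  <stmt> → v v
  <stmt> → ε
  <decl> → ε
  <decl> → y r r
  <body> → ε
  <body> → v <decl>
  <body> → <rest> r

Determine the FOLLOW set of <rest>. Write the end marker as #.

{ #, j, r, v }

In <params> → <rest>: <rest> is at the end, add FOLLOW(<params>) = { # }.
In <param> → <rest>: <rest> is at the end, add FOLLOW(<param>) = { j, v }.
In <body> → <rest> r: add FIRST(r) = { r }.
Union: FOLLOW(<rest>) = { #, j, r, v }.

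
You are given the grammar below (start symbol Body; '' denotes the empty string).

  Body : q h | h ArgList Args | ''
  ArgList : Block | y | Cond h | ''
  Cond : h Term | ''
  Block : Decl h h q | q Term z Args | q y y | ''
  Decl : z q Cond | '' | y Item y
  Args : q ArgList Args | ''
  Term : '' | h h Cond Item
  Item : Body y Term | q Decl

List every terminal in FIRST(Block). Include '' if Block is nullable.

From Block : Decl h h q: Decl nullable, take FIRST(Decl) ∪ {h} = { h, y, z }.
Block : q Term z Args contributes {q}.
Block : q y y contributes {q}.
Block : '' contributes ''.
Union: FIRST(Block) = { h, q, y, z, '' }.

{ h, q, y, z, '' }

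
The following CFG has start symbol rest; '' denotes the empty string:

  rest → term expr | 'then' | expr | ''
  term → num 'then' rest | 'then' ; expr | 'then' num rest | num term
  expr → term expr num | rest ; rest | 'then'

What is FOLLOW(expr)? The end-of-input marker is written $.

In rest → term expr: expr is at the end, add FOLLOW(rest) = { $, 'then', ;, num }.
In rest → expr: expr is at the end, add FOLLOW(rest) = { $, 'then', ;, num }.
In term → 'then' ; expr: expr is at the end, add FOLLOW(term) = { 'then', ;, num }.
In expr → term expr num: add FIRST(num) = { num }.
Union: FOLLOW(expr) = { $, 'then', ;, num }.

{ $, 'then', ;, num }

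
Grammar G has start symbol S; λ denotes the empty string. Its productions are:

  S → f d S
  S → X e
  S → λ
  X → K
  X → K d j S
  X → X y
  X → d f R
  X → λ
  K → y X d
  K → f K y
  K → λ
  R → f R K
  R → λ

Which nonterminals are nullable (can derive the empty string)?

{ K, R, S, X }

Directly nullable (have an λ-production): S, X, K, R.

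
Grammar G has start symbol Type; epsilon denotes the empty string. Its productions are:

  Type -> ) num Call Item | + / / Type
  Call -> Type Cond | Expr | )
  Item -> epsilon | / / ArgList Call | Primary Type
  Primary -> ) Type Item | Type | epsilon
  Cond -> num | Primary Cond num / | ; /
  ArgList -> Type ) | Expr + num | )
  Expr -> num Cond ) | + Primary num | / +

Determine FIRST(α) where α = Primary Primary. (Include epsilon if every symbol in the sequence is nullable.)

{ ), +, epsilon }

Add FIRST(Primary)\{epsilon} = { ), + }; Primary is nullable, continue.
Add FIRST(Primary)\{epsilon} = { ), + }; Primary is nullable, continue.
Every symbol is nullable, so include epsilon.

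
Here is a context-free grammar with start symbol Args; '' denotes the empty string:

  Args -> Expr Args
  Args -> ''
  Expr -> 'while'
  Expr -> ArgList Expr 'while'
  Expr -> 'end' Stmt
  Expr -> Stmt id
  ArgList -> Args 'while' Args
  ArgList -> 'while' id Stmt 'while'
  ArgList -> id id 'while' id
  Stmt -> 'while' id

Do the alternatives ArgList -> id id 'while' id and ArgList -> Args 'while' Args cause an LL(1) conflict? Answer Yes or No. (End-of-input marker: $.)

FIRST(id id 'while' id) = { id } and FIRST(Args 'while' Args) = { 'end', 'while', id }.
Both contain id, so the two alternatives are not disjoint — LL(1) conflict.

Yes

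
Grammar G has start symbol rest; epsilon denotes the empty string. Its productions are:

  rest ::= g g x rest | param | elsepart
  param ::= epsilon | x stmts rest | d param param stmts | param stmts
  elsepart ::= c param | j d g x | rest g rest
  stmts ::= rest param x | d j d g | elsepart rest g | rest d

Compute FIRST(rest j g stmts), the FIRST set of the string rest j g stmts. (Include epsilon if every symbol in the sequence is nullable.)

Add FIRST(rest)\{epsilon} = { c, d, g, j, x }; rest is nullable, continue.
j is a terminal; add {j} and stop.

{ c, d, g, j, x }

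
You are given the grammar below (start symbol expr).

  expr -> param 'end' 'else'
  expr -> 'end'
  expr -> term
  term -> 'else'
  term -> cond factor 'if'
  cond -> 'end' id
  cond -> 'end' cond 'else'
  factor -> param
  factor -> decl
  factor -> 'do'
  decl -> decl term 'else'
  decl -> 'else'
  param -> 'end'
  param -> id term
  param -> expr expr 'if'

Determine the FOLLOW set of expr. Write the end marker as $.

{ $, 'else', 'end', 'if', id }

expr is the start symbol, so $ ∈ FOLLOW(expr).
In param -> expr expr 'if': add FIRST(expr 'if') = { 'else', 'end', id }.
In param -> expr expr 'if': add FIRST('if') = { 'if' }.
Union: FOLLOW(expr) = { $, 'else', 'end', 'if', id }.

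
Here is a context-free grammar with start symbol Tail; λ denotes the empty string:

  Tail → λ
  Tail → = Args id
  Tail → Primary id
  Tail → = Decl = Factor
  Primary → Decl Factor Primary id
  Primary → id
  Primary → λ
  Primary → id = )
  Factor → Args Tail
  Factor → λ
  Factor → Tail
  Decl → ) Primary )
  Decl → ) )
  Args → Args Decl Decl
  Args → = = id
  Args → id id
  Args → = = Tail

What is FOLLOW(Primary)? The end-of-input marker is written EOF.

In Tail → Primary id: add FIRST(id) = { id }.
In Primary → Decl Factor Primary id: add FIRST(id) = { id }.
In Decl → ) Primary ): add FIRST()) = { ) }.
Union: FOLLOW(Primary) = { ), id }.

{ ), id }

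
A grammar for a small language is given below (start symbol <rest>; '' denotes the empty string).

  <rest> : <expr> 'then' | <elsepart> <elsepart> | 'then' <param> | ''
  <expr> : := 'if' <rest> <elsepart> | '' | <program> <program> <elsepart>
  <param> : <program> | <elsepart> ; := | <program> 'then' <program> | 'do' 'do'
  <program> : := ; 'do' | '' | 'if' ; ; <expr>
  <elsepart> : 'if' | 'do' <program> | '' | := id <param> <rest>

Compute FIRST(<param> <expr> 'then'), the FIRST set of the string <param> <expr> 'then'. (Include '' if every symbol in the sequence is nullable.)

Add FIRST(<param>)\{''} = { 'do', 'if', 'then', :=, ; }; <param> is nullable, continue.
Add FIRST(<expr>)\{''} = { 'do', 'if', := }; <expr> is nullable, continue.
'then' is a terminal; add {'then'} and stop.

{ 'do', 'if', 'then', :=, ; }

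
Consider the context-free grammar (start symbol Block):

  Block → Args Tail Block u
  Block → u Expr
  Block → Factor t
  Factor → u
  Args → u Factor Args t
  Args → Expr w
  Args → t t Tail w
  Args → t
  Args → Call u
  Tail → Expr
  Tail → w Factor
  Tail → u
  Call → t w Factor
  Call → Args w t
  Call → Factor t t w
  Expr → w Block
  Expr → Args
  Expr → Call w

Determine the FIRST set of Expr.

{ t, u, w }

Expr → w Block contributes {w}.
From Expr → Args: add FIRST(Args) = { t, u, w }.
From Expr → Call w: add FIRST(Call) = { t, u, w }.
Union: FIRST(Expr) = { t, u, w }.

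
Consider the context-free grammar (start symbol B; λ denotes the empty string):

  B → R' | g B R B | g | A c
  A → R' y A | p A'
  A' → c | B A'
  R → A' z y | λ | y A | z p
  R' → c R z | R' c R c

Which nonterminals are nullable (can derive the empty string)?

{ R }

Directly nullable (have an λ-production): R.
No other nonterminal has a production whose RHS symbols are all nullable.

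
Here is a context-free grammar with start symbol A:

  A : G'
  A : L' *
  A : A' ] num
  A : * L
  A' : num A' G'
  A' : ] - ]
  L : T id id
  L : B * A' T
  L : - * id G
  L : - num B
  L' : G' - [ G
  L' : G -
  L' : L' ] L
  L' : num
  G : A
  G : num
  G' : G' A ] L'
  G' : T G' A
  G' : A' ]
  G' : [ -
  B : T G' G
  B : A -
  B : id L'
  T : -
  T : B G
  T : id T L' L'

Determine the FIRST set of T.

T : - contributes {-}.
From T : B G: add FIRST(B) = { *, -, [, ], id, num }.
T : id T L' L' contributes {id}.
Union: FIRST(T) = { *, -, [, ], id, num }.

{ *, -, [, ], id, num }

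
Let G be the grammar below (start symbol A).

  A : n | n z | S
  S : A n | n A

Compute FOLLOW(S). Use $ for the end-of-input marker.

{ $, n }

In A : S: S is at the end, add FOLLOW(A) = { $, n }.
Union: FOLLOW(S) = { $, n }.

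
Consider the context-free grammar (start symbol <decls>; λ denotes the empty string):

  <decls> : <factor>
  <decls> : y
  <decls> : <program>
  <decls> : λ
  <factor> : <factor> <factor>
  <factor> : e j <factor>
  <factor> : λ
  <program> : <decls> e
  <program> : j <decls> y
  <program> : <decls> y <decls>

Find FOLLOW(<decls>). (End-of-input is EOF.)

{ EOF, e, y }

<decls> is the start symbol, so EOF ∈ FOLLOW(<decls>).
In <program> : <decls> e: add FIRST(e) = { e }.
In <program> : j <decls> y: add FIRST(y) = { y }.
In <program> : <decls> y <decls>: add FIRST(y <decls>) = { y }.
In <program> : <decls> y <decls>: <decls> is at the end, add FOLLOW(<program>) = { EOF, e, y }.
Union: FOLLOW(<decls>) = { EOF, e, y }.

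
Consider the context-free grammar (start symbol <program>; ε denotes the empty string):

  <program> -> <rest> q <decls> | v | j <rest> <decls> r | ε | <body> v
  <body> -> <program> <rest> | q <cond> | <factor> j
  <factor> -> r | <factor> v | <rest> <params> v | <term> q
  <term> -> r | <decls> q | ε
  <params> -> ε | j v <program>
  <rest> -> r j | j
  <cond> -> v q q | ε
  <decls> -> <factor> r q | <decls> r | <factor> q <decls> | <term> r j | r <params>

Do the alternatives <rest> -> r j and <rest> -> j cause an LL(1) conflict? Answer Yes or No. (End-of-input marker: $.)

No

FIRST(r j) = { r } and FIRST(j) = { j }.
The FIRST sets are disjoint and neither alternative is nullable — no conflict.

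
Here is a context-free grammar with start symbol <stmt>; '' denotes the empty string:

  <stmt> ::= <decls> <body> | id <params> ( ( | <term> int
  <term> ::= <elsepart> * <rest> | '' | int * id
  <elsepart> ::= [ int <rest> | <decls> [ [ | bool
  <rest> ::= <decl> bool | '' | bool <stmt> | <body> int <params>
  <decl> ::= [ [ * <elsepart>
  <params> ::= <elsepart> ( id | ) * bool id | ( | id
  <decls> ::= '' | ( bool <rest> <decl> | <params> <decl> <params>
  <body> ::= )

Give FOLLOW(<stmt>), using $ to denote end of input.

<stmt> is the start symbol, so $ ∈ FOLLOW(<stmt>).
In <rest> ::= bool <stmt>: <stmt> is at the end, add FOLLOW(<rest>) = { (, ), *, [, bool, id, int }.
Union: FOLLOW(<stmt>) = { $, (, ), *, [, bool, id, int }.

{ $, (, ), *, [, bool, id, int }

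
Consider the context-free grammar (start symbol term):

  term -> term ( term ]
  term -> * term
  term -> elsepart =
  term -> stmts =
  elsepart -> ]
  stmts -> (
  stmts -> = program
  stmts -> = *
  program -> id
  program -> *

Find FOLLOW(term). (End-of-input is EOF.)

term is the start symbol, so EOF ∈ FOLLOW(term).
In term -> term ( term ]: add FIRST(( term ]) = { ( }.
In term -> term ( term ]: add FIRST(]) = { ] }.
In term -> * term: term is at the end, add FOLLOW(term) = { EOF, (, ] }.
Union: FOLLOW(term) = { EOF, (, ] }.

{ EOF, (, ] }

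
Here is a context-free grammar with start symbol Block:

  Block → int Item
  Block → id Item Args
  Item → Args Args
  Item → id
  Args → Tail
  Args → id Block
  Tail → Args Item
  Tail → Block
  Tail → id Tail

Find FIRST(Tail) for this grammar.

From Tail → Args Item: add FIRST(Args) = { id, int }.
From Tail → Block: add FIRST(Block) = { id, int }.
Tail → id Tail contributes {id}.
Union: FIRST(Tail) = { id, int }.

{ id, int }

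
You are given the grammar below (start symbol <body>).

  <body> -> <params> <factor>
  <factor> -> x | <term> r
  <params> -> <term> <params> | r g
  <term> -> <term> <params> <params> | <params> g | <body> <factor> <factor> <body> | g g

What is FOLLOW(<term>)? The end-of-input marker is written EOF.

In <factor> -> <term> r: add FIRST(r) = { r }.
In <params> -> <term> <params>: add FIRST(<params>) = { g, r }.
In <term> -> <term> <params> <params>: add FIRST(<params> <params>) = { g, r }.
Union: FOLLOW(<term>) = { g, r }.

{ g, r }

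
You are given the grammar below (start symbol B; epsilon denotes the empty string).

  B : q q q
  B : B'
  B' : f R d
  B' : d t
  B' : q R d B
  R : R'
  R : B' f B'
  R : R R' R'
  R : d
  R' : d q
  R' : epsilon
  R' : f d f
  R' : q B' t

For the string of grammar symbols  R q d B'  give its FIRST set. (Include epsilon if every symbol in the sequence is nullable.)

{ d, f, q }

Add FIRST(R)\{epsilon} = { d, f, q }; R is nullable, continue.
q is a terminal; add {q} and stop.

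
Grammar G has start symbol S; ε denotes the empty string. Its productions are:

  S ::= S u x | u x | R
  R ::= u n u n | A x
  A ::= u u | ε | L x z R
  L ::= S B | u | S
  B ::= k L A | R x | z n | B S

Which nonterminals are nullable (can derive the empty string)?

{ A }

Directly nullable (have an ε-production): A.
No other nonterminal has a production whose RHS symbols are all nullable.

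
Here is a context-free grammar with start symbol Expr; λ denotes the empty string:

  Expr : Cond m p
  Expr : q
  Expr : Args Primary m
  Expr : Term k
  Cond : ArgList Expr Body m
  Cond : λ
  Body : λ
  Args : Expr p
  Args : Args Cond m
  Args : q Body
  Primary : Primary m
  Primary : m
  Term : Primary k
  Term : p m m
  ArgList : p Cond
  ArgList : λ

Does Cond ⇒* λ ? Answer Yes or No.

Yes

Cond has an λ-production, so Cond ⇒ λ.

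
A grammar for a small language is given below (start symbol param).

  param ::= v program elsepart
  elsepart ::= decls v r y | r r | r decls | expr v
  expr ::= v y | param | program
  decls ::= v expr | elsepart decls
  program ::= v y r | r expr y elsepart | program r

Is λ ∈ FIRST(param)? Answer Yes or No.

No nonterminal in this grammar is nullable.
No production of param has an RHS whose symbols are all nullable, so param is not nullable.

No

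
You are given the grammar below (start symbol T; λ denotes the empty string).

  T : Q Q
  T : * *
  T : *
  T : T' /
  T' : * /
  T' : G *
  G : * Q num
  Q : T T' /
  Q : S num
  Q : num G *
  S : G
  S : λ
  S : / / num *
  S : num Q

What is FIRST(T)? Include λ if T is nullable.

From T : Q Q: add FIRST(Q) = { *, /, num }.
T : * * contributes {*}.
T : * contributes {*}.
From T : T' /: add FIRST(T') = { * }.
Union: FIRST(T) = { *, /, num }.

{ *, /, num }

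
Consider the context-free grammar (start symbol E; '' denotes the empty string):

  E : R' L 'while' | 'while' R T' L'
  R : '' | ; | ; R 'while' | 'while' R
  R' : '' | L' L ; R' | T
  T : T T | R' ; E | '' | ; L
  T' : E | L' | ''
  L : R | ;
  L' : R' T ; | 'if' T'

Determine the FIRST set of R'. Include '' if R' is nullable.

R' : '' contributes ''.
From R' : L' L ; R': add FIRST(L') = { 'if', ; }.
From R' : T: add FIRST(T) = { 'if', ;, '' } (including '' since T is nullable).
Union: FIRST(R') = { 'if', ;, '' }.

{ 'if', ;, '' }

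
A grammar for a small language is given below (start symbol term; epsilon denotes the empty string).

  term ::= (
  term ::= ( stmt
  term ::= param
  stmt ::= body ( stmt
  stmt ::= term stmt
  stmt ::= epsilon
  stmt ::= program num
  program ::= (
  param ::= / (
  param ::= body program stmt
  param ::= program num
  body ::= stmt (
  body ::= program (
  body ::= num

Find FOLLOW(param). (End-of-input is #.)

In term ::= param: param is at the end, add FOLLOW(term) = { #, (, /, num }.
Union: FOLLOW(param) = { #, (, /, num }.

{ #, (, /, num }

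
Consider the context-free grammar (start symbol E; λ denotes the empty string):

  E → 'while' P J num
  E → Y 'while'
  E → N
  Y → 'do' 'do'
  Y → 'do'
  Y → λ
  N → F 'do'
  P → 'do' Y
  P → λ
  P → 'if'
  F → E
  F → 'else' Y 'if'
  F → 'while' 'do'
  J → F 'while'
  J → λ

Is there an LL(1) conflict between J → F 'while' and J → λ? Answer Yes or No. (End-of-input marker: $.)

No

FIRST(F 'while') = { 'do', 'else', 'while' } and FIRST(λ) = { λ }.
The second is nullable but FOLLOW(J) = { num } is disjoint from FIRST of the first.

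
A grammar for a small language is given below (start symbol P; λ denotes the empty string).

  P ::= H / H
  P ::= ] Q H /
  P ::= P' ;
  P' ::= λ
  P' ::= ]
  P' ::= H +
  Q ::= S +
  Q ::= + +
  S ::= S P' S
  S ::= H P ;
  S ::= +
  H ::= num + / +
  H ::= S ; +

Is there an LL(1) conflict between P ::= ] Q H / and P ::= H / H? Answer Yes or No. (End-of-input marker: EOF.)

FIRST(] Q H /) = { ] } and FIRST(H / H) = { +, num }.
The FIRST sets are disjoint and neither alternative is nullable — no conflict.

No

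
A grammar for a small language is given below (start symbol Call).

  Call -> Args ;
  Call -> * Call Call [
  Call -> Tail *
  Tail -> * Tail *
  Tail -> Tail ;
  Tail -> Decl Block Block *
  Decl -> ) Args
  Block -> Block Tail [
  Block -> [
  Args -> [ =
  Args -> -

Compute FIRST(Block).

{ [ }

From Block -> Block Tail [: add FIRST(Block) = { [ }.
Block -> [ contributes {[}.
Union: FIRST(Block) = { [ }.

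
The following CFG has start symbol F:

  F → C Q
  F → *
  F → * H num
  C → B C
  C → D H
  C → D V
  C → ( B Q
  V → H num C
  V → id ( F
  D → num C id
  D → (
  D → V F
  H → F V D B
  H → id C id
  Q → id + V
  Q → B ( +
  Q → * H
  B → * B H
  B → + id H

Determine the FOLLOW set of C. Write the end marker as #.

In F → C Q: add FIRST(Q) = { *, +, id }.
In C → B C: C is at the end, add FOLLOW(C) = { #, (, *, +, id, num }.
In V → H num C: C is at the end, add FOLLOW(V) = { #, (, *, +, id, num }.
In D → num C id: add FIRST(id) = { id }.
In H → id C id: add FIRST(id) = { id }.
Union: FOLLOW(C) = { #, (, *, +, id, num }.

{ #, (, *, +, id, num }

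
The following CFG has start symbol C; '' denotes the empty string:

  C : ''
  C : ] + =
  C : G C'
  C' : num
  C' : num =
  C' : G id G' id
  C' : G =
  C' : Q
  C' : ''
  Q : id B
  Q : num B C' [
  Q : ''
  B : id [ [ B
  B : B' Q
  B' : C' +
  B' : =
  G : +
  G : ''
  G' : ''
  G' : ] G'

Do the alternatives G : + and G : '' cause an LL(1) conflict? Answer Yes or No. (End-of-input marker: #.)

Yes

FIRST(+) = { + } and FIRST('') = { '' }.
The second alternative is nullable and FOLLOW(G) = { #, +, =, id, num } shares + with FIRST of the first — conflict.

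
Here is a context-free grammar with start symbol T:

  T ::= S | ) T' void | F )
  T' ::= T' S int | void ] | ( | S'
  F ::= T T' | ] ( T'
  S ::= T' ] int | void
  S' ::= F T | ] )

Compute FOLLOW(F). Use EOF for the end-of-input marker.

In T ::= F ): add FIRST()) = { ) }.
In S' ::= F T: add FIRST(T) = { (, ), ], void }.
Union: FOLLOW(F) = { (, ), ], void }.

{ (, ), ], void }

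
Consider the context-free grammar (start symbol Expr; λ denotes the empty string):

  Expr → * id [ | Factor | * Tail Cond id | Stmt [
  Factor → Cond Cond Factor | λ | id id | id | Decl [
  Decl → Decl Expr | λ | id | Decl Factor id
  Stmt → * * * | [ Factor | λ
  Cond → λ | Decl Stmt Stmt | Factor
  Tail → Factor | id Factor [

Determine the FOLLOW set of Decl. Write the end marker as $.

In Factor → Decl [: add FIRST([) = { [ }.
In Decl → Decl Expr: add FIRST(Expr)\{λ} = { *, [, id }.
  Since Expr is nullable, also add FOLLOW(Decl) = { $, *, [, id }.
In Decl → Decl Factor id: add FIRST(Factor id) = { *, [, id }.
In Cond → Decl Stmt Stmt: add FIRST(Stmt Stmt)\{λ} = { *, [ }.
  Since Stmt Stmt is nullable, also add FOLLOW(Cond) = { $, *, [, id }.
Union: FOLLOW(Decl) = { $, *, [, id }.

{ $, *, [, id }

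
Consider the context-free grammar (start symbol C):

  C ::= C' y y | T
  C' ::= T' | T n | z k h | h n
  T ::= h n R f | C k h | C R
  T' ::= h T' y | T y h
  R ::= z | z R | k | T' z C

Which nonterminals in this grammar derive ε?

{ } (none)

No nonterminal has an empty production or an RHS whose symbols are all nullable.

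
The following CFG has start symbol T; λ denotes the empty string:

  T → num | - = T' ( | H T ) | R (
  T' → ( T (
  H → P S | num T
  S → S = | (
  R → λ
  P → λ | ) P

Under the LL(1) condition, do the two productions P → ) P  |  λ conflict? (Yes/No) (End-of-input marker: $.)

No

FIRST() P) = { ) } and FIRST(λ) = { λ }.
The second is nullable but FOLLOW(P) = { ( } is disjoint from FIRST of the first.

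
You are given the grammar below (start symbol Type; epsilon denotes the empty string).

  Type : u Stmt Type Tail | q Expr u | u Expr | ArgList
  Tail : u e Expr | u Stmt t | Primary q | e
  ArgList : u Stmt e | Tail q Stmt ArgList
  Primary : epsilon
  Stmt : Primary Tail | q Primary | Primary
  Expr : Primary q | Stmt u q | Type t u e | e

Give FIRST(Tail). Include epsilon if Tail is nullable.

Tail : u e Expr contributes {u}.
Tail : u Stmt t contributes {u}.
From Tail : Primary q: Primary nullable, take FIRST(Primary) ∪ {q} = { q }.
Tail : e contributes {e}.
Union: FIRST(Tail) = { e, q, u }.

{ e, q, u }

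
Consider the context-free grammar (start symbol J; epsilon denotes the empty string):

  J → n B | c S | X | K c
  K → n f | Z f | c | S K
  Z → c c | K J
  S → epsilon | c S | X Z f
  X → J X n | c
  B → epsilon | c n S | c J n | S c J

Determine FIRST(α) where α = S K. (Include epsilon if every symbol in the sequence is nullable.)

Add FIRST(S)\{epsilon} = { c, n }; S is nullable, continue.
Add FIRST(K) = { c, n }; K is not nullable, stop.

{ c, n }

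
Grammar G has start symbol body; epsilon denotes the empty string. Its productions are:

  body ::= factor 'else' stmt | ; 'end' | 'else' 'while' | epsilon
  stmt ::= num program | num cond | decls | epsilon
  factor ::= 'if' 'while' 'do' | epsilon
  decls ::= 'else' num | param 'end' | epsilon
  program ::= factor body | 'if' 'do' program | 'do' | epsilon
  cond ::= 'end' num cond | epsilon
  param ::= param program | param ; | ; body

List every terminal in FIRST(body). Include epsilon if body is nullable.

From body ::= factor 'else' stmt: factor nullable, take FIRST(factor) ∪ {'else'} = { 'else', 'if' }.
body ::= ; 'end' contributes {;}.
body ::= 'else' 'while' contributes {'else'}.
body ::= epsilon contributes epsilon.
Union: FIRST(body) = { 'else', 'if', ;, epsilon }.

{ 'else', 'if', ;, epsilon }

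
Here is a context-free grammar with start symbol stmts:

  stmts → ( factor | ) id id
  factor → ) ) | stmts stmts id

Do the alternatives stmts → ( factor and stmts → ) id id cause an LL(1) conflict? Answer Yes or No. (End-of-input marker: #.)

FIRST(( factor) = { ( } and FIRST() id id) = { ) }.
The FIRST sets are disjoint and neither alternative is nullable — no conflict.

No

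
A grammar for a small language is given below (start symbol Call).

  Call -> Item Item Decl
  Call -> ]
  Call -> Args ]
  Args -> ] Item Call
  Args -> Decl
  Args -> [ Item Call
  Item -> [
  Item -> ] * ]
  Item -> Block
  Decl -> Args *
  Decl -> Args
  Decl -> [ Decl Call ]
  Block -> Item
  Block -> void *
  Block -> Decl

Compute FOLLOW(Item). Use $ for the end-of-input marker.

{ [, ], void }

In Call -> Item Item Decl: add FIRST(Item Decl) = { [, ], void }.
In Call -> Item Item Decl: add FIRST(Decl) = { [, ] }.
In Args -> ] Item Call: add FIRST(Call) = { [, ], void }.
In Args -> [ Item Call: add FIRST(Call) = { [, ], void }.
In Block -> Item: Item is at the end, add FOLLOW(Block) = { [, ], void }.
Union: FOLLOW(Item) = { [, ], void }.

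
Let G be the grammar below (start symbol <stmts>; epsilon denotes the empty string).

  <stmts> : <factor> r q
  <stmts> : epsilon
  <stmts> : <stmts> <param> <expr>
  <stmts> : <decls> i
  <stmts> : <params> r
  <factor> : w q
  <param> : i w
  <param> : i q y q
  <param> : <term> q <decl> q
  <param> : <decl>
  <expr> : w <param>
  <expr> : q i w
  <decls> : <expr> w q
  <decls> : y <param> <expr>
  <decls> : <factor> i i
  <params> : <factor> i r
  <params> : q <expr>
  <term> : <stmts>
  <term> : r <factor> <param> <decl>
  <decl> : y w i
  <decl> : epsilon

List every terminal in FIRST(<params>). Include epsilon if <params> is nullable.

{ q, w }

From <params> : <factor> i r: add FIRST(<factor>) = { w }.
<params> : q <expr> contributes {q}.
Union: FIRST(<params>) = { q, w }.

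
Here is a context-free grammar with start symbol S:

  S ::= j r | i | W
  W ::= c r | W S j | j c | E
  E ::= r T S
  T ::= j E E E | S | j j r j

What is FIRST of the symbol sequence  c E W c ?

{ c }

c is a terminal; add {c} and stop.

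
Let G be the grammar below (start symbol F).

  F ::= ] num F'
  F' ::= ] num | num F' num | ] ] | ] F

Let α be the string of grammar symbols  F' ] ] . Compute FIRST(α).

Add FIRST(F') = { ], num }; F' is not nullable, stop.

{ ], num }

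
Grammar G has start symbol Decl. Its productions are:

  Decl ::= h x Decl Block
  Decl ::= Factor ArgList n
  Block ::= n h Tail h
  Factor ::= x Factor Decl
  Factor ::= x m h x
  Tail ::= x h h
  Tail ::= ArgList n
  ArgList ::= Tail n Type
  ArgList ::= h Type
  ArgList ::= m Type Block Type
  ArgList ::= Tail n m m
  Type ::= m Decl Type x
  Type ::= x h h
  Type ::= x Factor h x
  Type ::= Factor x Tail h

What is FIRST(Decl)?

{ h, x }

Decl ::= h x Decl Block contributes {h}.
From Decl ::= Factor ArgList n: add FIRST(Factor) = { x }.
Union: FIRST(Decl) = { h, x }.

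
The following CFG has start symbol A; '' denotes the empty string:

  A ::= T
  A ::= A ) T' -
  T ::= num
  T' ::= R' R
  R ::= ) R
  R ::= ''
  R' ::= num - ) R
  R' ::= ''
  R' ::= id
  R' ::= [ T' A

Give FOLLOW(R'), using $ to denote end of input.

{ ), -, num }

In T' ::= R' R: add FIRST(R)\{''} = { ) }.
  Since R is nullable, also add FOLLOW(T') = { -, num }.
Union: FOLLOW(R') = { ), -, num }.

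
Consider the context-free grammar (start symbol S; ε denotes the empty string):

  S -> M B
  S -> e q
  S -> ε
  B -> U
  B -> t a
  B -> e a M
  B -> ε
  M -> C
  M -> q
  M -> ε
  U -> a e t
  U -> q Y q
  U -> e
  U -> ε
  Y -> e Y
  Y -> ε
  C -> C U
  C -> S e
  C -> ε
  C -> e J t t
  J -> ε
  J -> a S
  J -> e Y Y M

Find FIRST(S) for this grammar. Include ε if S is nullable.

From S -> M B: M, B nullable, take FIRST(M) ∪ FIRST(B) = { a, e, q, t }; also ε since the whole RHS is nullable.
S -> e q contributes {e}.
S -> ε contributes ε.
Union: FIRST(S) = { a, e, q, t, ε }.

{ a, e, q, t, ε }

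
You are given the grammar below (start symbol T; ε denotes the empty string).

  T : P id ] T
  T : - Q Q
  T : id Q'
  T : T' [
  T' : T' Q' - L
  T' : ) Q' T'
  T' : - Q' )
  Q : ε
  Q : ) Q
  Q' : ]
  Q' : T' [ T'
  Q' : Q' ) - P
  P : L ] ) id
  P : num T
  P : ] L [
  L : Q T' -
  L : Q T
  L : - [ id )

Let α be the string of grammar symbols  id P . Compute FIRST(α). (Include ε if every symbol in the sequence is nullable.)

{ id }

id is a terminal; add {id} and stop.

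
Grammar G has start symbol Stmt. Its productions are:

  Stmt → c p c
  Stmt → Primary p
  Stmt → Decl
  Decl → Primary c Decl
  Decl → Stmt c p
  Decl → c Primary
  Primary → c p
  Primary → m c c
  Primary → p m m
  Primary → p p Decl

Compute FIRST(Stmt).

Stmt → c p c contributes {c}.
From Stmt → Primary p: add FIRST(Primary) = { c, m, p }.
From Stmt → Decl: add FIRST(Decl) = { c, m, p }.
Union: FIRST(Stmt) = { c, m, p }.

{ c, m, p }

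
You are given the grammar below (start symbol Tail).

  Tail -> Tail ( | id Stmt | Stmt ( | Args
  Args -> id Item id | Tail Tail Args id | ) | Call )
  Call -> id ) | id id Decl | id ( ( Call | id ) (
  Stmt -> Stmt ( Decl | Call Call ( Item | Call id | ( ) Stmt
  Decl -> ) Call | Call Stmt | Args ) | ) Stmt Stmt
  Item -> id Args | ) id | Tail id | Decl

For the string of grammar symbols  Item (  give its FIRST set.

Add FIRST(Item) = { (, ), id }; Item is not nullable, stop.

{ (, ), id }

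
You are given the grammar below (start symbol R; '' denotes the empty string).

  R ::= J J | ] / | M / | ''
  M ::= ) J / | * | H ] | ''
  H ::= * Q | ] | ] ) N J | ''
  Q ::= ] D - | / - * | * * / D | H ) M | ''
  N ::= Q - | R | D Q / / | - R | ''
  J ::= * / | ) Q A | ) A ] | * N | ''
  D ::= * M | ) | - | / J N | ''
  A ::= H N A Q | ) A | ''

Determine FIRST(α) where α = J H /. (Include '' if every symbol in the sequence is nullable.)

Add FIRST(J)\{''} = { ), * }; J is nullable, continue.
Add FIRST(H)\{''} = { *, ] }; H is nullable, continue.
/ is a terminal; add {/} and stop.

{ ), *, /, ] }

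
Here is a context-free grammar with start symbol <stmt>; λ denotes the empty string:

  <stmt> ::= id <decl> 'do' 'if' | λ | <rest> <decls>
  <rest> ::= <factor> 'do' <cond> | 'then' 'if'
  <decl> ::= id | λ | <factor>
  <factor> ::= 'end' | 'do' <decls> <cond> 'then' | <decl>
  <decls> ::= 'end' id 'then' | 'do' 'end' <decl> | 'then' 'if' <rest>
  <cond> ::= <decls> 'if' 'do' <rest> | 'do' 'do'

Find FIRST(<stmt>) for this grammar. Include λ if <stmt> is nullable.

<stmt> ::= id <decl> 'do' 'if' contributes {id}.
<stmt> ::= λ contributes λ.
From <stmt> ::= <rest> <decls>: add FIRST(<rest>) = { 'do', 'end', 'then', id }.
Union: FIRST(<stmt>) = { 'do', 'end', 'then', id, λ }.

{ 'do', 'end', 'then', id, λ }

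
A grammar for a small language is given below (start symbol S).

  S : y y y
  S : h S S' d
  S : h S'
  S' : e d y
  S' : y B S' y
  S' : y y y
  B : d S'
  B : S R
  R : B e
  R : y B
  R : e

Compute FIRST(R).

From R : B e: add FIRST(B) = { d, h, y }.
R : y B contributes {y}.
R : e contributes {e}.
Union: FIRST(R) = { d, e, h, y }.

{ d, e, h, y }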